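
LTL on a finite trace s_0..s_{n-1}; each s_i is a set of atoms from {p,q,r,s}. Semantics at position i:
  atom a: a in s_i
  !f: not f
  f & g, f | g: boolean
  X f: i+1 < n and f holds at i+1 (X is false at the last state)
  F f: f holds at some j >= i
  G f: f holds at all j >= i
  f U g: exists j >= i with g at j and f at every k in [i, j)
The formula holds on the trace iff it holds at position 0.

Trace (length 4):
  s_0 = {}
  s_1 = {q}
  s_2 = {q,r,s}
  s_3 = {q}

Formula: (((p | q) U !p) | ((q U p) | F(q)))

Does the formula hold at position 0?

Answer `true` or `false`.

s_0={}: (((p | q) U !p) | ((q U p) | F(q)))=True ((p | q) U !p)=True (p | q)=False p=False q=False !p=True ((q U p) | F(q))=True (q U p)=False F(q)=True
s_1={q}: (((p | q) U !p) | ((q U p) | F(q)))=True ((p | q) U !p)=True (p | q)=True p=False q=True !p=True ((q U p) | F(q))=True (q U p)=False F(q)=True
s_2={q,r,s}: (((p | q) U !p) | ((q U p) | F(q)))=True ((p | q) U !p)=True (p | q)=True p=False q=True !p=True ((q U p) | F(q))=True (q U p)=False F(q)=True
s_3={q}: (((p | q) U !p) | ((q U p) | F(q)))=True ((p | q) U !p)=True (p | q)=True p=False q=True !p=True ((q U p) | F(q))=True (q U p)=False F(q)=True

Answer: true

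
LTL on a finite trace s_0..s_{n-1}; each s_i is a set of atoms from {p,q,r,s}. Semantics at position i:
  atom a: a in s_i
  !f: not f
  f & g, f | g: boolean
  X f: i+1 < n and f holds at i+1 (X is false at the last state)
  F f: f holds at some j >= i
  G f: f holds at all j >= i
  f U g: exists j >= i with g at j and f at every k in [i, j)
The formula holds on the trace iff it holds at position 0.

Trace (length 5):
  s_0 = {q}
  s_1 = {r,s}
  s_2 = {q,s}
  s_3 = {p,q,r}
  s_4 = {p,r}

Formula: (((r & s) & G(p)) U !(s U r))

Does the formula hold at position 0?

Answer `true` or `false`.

Answer: true

Derivation:
s_0={q}: (((r & s) & G(p)) U !(s U r))=True ((r & s) & G(p))=False (r & s)=False r=False s=False G(p)=False p=False !(s U r)=True (s U r)=False
s_1={r,s}: (((r & s) & G(p)) U !(s U r))=False ((r & s) & G(p))=False (r & s)=True r=True s=True G(p)=False p=False !(s U r)=False (s U r)=True
s_2={q,s}: (((r & s) & G(p)) U !(s U r))=False ((r & s) & G(p))=False (r & s)=False r=False s=True G(p)=False p=False !(s U r)=False (s U r)=True
s_3={p,q,r}: (((r & s) & G(p)) U !(s U r))=False ((r & s) & G(p))=False (r & s)=False r=True s=False G(p)=True p=True !(s U r)=False (s U r)=True
s_4={p,r}: (((r & s) & G(p)) U !(s U r))=False ((r & s) & G(p))=False (r & s)=False r=True s=False G(p)=True p=True !(s U r)=False (s U r)=True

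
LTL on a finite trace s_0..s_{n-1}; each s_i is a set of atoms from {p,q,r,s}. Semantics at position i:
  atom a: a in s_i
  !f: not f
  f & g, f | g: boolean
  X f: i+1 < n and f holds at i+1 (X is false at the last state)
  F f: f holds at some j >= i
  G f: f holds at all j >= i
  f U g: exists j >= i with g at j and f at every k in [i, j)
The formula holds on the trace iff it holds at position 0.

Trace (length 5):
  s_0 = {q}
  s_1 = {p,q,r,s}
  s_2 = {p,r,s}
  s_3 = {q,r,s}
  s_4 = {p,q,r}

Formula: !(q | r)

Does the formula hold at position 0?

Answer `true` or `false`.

s_0={q}: !(q | r)=False (q | r)=True q=True r=False
s_1={p,q,r,s}: !(q | r)=False (q | r)=True q=True r=True
s_2={p,r,s}: !(q | r)=False (q | r)=True q=False r=True
s_3={q,r,s}: !(q | r)=False (q | r)=True q=True r=True
s_4={p,q,r}: !(q | r)=False (q | r)=True q=True r=True

Answer: false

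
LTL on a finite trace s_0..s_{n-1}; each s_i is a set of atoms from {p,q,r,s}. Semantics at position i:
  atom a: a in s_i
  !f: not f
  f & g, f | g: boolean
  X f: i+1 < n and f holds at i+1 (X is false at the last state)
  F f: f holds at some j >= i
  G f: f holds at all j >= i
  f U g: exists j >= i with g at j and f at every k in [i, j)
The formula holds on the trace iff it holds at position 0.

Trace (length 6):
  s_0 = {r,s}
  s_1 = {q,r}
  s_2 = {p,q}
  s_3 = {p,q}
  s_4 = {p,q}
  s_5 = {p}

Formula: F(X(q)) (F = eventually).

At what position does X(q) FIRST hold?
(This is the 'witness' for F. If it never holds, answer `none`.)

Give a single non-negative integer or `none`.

Answer: 0

Derivation:
s_0={r,s}: X(q)=True q=False
s_1={q,r}: X(q)=True q=True
s_2={p,q}: X(q)=True q=True
s_3={p,q}: X(q)=True q=True
s_4={p,q}: X(q)=False q=True
s_5={p}: X(q)=False q=False
F(X(q)) holds; first witness at position 0.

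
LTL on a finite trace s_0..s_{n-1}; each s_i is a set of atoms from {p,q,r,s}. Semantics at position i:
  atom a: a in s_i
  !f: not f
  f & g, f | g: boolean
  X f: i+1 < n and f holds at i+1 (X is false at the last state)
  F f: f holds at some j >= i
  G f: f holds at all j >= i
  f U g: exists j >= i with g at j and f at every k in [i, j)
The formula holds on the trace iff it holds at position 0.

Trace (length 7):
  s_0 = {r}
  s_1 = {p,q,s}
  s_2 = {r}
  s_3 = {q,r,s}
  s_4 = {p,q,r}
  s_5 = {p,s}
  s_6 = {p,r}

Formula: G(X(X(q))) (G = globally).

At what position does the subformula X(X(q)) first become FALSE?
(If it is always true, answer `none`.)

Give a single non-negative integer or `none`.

Answer: 0

Derivation:
s_0={r}: X(X(q))=False X(q)=True q=False
s_1={p,q,s}: X(X(q))=True X(q)=False q=True
s_2={r}: X(X(q))=True X(q)=True q=False
s_3={q,r,s}: X(X(q))=False X(q)=True q=True
s_4={p,q,r}: X(X(q))=False X(q)=False q=True
s_5={p,s}: X(X(q))=False X(q)=False q=False
s_6={p,r}: X(X(q))=False X(q)=False q=False
G(X(X(q))) holds globally = False
First violation at position 0.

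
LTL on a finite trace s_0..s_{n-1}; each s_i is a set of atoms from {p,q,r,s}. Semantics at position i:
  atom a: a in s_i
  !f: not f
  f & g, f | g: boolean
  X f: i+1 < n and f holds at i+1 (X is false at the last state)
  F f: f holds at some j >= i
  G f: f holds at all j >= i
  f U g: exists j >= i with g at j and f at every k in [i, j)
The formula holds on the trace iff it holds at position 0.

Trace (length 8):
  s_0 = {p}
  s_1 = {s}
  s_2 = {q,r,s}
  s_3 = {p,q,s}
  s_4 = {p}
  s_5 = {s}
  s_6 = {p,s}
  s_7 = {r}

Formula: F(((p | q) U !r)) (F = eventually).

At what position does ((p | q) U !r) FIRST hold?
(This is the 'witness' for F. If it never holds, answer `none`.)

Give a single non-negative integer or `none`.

Answer: 0

Derivation:
s_0={p}: ((p | q) U !r)=True (p | q)=True p=True q=False !r=True r=False
s_1={s}: ((p | q) U !r)=True (p | q)=False p=False q=False !r=True r=False
s_2={q,r,s}: ((p | q) U !r)=True (p | q)=True p=False q=True !r=False r=True
s_3={p,q,s}: ((p | q) U !r)=True (p | q)=True p=True q=True !r=True r=False
s_4={p}: ((p | q) U !r)=True (p | q)=True p=True q=False !r=True r=False
s_5={s}: ((p | q) U !r)=True (p | q)=False p=False q=False !r=True r=False
s_6={p,s}: ((p | q) U !r)=True (p | q)=True p=True q=False !r=True r=False
s_7={r}: ((p | q) U !r)=False (p | q)=False p=False q=False !r=False r=True
F(((p | q) U !r)) holds; first witness at position 0.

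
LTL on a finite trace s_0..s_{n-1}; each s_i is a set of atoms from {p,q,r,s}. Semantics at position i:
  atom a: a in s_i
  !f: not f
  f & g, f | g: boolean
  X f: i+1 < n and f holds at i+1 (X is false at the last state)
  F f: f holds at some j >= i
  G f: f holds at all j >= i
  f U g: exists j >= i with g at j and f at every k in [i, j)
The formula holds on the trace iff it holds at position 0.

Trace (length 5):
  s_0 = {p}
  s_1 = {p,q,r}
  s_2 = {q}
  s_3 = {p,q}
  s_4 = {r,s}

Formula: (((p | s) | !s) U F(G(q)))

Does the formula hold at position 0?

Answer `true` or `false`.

Answer: false

Derivation:
s_0={p}: (((p | s) | !s) U F(G(q)))=False ((p | s) | !s)=True (p | s)=True p=True s=False !s=True F(G(q))=False G(q)=False q=False
s_1={p,q,r}: (((p | s) | !s) U F(G(q)))=False ((p | s) | !s)=True (p | s)=True p=True s=False !s=True F(G(q))=False G(q)=False q=True
s_2={q}: (((p | s) | !s) U F(G(q)))=False ((p | s) | !s)=True (p | s)=False p=False s=False !s=True F(G(q))=False G(q)=False q=True
s_3={p,q}: (((p | s) | !s) U F(G(q)))=False ((p | s) | !s)=True (p | s)=True p=True s=False !s=True F(G(q))=False G(q)=False q=True
s_4={r,s}: (((p | s) | !s) U F(G(q)))=False ((p | s) | !s)=True (p | s)=True p=False s=True !s=False F(G(q))=False G(q)=False q=False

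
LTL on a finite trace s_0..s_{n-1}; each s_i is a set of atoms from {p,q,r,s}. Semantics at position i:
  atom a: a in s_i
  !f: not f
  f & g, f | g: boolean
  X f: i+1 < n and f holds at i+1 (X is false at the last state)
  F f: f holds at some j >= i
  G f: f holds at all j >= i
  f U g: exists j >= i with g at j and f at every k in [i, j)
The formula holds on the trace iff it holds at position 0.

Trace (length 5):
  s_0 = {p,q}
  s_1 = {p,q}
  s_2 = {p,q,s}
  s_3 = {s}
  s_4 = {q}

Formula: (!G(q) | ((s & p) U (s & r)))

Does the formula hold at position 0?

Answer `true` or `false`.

s_0={p,q}: (!G(q) | ((s & p) U (s & r)))=True !G(q)=True G(q)=False q=True ((s & p) U (s & r))=False (s & p)=False s=False p=True (s & r)=False r=False
s_1={p,q}: (!G(q) | ((s & p) U (s & r)))=True !G(q)=True G(q)=False q=True ((s & p) U (s & r))=False (s & p)=False s=False p=True (s & r)=False r=False
s_2={p,q,s}: (!G(q) | ((s & p) U (s & r)))=True !G(q)=True G(q)=False q=True ((s & p) U (s & r))=False (s & p)=True s=True p=True (s & r)=False r=False
s_3={s}: (!G(q) | ((s & p) U (s & r)))=True !G(q)=True G(q)=False q=False ((s & p) U (s & r))=False (s & p)=False s=True p=False (s & r)=False r=False
s_4={q}: (!G(q) | ((s & p) U (s & r)))=False !G(q)=False G(q)=True q=True ((s & p) U (s & r))=False (s & p)=False s=False p=False (s & r)=False r=False

Answer: true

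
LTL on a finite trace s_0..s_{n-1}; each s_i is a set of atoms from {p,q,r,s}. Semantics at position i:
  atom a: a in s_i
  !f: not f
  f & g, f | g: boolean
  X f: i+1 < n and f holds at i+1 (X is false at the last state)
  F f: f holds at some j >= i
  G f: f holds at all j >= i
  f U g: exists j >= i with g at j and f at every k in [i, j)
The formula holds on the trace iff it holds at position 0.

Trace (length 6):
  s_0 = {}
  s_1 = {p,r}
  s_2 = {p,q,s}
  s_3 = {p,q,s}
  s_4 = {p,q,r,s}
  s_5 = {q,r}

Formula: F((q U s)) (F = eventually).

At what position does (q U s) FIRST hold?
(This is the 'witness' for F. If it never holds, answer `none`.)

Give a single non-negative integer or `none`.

s_0={}: (q U s)=False q=False s=False
s_1={p,r}: (q U s)=False q=False s=False
s_2={p,q,s}: (q U s)=True q=True s=True
s_3={p,q,s}: (q U s)=True q=True s=True
s_4={p,q,r,s}: (q U s)=True q=True s=True
s_5={q,r}: (q U s)=False q=True s=False
F((q U s)) holds; first witness at position 2.

Answer: 2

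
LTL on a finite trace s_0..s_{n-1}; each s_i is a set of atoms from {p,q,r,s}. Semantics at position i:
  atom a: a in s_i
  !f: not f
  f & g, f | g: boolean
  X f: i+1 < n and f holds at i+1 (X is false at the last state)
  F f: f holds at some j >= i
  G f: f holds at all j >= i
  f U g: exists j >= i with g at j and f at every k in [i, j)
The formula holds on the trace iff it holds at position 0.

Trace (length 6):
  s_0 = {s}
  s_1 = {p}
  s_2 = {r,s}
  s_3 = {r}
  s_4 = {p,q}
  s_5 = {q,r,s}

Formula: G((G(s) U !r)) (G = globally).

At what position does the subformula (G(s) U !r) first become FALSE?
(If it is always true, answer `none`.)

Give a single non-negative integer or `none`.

s_0={s}: (G(s) U !r)=True G(s)=False s=True !r=True r=False
s_1={p}: (G(s) U !r)=True G(s)=False s=False !r=True r=False
s_2={r,s}: (G(s) U !r)=False G(s)=False s=True !r=False r=True
s_3={r}: (G(s) U !r)=False G(s)=False s=False !r=False r=True
s_4={p,q}: (G(s) U !r)=True G(s)=False s=False !r=True r=False
s_5={q,r,s}: (G(s) U !r)=False G(s)=True s=True !r=False r=True
G((G(s) U !r)) holds globally = False
First violation at position 2.

Answer: 2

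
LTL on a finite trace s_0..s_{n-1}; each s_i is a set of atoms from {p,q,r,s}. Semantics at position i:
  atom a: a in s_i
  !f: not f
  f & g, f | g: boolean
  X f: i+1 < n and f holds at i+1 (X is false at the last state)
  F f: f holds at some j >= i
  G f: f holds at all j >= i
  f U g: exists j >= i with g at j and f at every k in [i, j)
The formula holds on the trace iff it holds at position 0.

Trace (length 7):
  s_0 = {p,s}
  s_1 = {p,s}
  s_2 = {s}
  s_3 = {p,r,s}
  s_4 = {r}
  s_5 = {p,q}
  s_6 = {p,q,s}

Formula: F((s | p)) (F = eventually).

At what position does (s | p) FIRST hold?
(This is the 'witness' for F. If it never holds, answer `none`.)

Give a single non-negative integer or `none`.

s_0={p,s}: (s | p)=True s=True p=True
s_1={p,s}: (s | p)=True s=True p=True
s_2={s}: (s | p)=True s=True p=False
s_3={p,r,s}: (s | p)=True s=True p=True
s_4={r}: (s | p)=False s=False p=False
s_5={p,q}: (s | p)=True s=False p=True
s_6={p,q,s}: (s | p)=True s=True p=True
F((s | p)) holds; first witness at position 0.

Answer: 0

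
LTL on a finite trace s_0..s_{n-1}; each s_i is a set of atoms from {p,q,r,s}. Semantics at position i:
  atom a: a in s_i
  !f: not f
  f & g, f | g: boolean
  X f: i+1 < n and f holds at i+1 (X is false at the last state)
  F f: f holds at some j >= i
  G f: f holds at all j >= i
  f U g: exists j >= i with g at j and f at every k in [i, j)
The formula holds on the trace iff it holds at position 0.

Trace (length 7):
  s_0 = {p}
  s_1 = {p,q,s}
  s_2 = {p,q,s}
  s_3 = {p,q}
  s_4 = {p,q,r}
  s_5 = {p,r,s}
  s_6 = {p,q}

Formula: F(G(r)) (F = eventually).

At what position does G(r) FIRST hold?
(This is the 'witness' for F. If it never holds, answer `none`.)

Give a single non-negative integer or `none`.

s_0={p}: G(r)=False r=False
s_1={p,q,s}: G(r)=False r=False
s_2={p,q,s}: G(r)=False r=False
s_3={p,q}: G(r)=False r=False
s_4={p,q,r}: G(r)=False r=True
s_5={p,r,s}: G(r)=False r=True
s_6={p,q}: G(r)=False r=False
F(G(r)) does not hold (no witness exists).

Answer: none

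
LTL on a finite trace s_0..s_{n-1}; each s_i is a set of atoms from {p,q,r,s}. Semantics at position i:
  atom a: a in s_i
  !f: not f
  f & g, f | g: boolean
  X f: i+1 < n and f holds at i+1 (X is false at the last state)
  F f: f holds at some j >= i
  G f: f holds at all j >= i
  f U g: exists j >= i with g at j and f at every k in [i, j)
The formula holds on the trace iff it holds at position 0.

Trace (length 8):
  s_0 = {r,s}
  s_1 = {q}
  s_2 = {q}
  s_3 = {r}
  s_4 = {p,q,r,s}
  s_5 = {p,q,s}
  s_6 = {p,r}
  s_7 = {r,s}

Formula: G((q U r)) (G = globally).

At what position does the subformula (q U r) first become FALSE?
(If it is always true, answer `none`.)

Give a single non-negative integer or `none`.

s_0={r,s}: (q U r)=True q=False r=True
s_1={q}: (q U r)=True q=True r=False
s_2={q}: (q U r)=True q=True r=False
s_3={r}: (q U r)=True q=False r=True
s_4={p,q,r,s}: (q U r)=True q=True r=True
s_5={p,q,s}: (q U r)=True q=True r=False
s_6={p,r}: (q U r)=True q=False r=True
s_7={r,s}: (q U r)=True q=False r=True
G((q U r)) holds globally = True
No violation — formula holds at every position.

Answer: none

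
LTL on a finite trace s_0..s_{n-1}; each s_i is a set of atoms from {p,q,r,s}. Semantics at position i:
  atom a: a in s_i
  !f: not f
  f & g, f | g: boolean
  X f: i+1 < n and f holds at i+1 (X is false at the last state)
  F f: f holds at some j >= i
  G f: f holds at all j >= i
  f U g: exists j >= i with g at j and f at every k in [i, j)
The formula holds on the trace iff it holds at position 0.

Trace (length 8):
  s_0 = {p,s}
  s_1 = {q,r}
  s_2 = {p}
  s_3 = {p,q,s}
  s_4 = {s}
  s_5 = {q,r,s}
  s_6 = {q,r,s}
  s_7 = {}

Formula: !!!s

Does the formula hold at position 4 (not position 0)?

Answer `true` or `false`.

s_0={p,s}: !!!s=False !!s=True !s=False s=True
s_1={q,r}: !!!s=True !!s=False !s=True s=False
s_2={p}: !!!s=True !!s=False !s=True s=False
s_3={p,q,s}: !!!s=False !!s=True !s=False s=True
s_4={s}: !!!s=False !!s=True !s=False s=True
s_5={q,r,s}: !!!s=False !!s=True !s=False s=True
s_6={q,r,s}: !!!s=False !!s=True !s=False s=True
s_7={}: !!!s=True !!s=False !s=True s=False
Evaluating at position 4: result = False

Answer: false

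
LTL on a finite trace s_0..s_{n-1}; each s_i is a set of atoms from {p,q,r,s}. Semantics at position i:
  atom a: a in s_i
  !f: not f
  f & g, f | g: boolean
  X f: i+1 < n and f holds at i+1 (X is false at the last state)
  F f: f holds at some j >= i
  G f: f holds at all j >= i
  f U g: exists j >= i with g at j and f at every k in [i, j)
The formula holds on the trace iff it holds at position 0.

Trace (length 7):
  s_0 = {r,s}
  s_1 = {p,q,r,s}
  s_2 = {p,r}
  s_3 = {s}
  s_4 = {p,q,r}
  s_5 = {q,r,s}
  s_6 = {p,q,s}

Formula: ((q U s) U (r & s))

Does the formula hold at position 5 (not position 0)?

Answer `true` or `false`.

Answer: true

Derivation:
s_0={r,s}: ((q U s) U (r & s))=True (q U s)=True q=False s=True (r & s)=True r=True
s_1={p,q,r,s}: ((q U s) U (r & s))=True (q U s)=True q=True s=True (r & s)=True r=True
s_2={p,r}: ((q U s) U (r & s))=False (q U s)=False q=False s=False (r & s)=False r=True
s_3={s}: ((q U s) U (r & s))=True (q U s)=True q=False s=True (r & s)=False r=False
s_4={p,q,r}: ((q U s) U (r & s))=True (q U s)=True q=True s=False (r & s)=False r=True
s_5={q,r,s}: ((q U s) U (r & s))=True (q U s)=True q=True s=True (r & s)=True r=True
s_6={p,q,s}: ((q U s) U (r & s))=False (q U s)=True q=True s=True (r & s)=False r=False
Evaluating at position 5: result = True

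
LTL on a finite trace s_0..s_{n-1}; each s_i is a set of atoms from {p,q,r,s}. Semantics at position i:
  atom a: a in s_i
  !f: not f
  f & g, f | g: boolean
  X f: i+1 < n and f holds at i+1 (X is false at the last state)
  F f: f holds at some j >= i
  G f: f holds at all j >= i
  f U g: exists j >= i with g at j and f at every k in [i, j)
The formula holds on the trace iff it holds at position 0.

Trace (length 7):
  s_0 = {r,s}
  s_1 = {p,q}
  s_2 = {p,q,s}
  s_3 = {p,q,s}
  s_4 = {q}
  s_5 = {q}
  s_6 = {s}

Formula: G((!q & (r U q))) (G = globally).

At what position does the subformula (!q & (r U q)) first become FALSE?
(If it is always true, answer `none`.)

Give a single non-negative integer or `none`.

Answer: 1

Derivation:
s_0={r,s}: (!q & (r U q))=True !q=True q=False (r U q)=True r=True
s_1={p,q}: (!q & (r U q))=False !q=False q=True (r U q)=True r=False
s_2={p,q,s}: (!q & (r U q))=False !q=False q=True (r U q)=True r=False
s_3={p,q,s}: (!q & (r U q))=False !q=False q=True (r U q)=True r=False
s_4={q}: (!q & (r U q))=False !q=False q=True (r U q)=True r=False
s_5={q}: (!q & (r U q))=False !q=False q=True (r U q)=True r=False
s_6={s}: (!q & (r U q))=False !q=True q=False (r U q)=False r=False
G((!q & (r U q))) holds globally = False
First violation at position 1.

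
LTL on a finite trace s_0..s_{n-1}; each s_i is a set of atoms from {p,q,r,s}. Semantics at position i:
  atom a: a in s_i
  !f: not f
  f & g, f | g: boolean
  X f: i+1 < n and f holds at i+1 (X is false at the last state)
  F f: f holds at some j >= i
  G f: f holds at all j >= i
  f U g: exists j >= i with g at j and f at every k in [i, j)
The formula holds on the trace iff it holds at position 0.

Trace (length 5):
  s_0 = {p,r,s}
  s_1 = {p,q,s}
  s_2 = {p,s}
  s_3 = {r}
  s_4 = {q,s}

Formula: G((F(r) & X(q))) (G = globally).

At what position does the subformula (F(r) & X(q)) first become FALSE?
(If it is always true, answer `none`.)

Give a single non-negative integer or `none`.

s_0={p,r,s}: (F(r) & X(q))=True F(r)=True r=True X(q)=True q=False
s_1={p,q,s}: (F(r) & X(q))=False F(r)=True r=False X(q)=False q=True
s_2={p,s}: (F(r) & X(q))=False F(r)=True r=False X(q)=False q=False
s_3={r}: (F(r) & X(q))=True F(r)=True r=True X(q)=True q=False
s_4={q,s}: (F(r) & X(q))=False F(r)=False r=False X(q)=False q=True
G((F(r) & X(q))) holds globally = False
First violation at position 1.

Answer: 1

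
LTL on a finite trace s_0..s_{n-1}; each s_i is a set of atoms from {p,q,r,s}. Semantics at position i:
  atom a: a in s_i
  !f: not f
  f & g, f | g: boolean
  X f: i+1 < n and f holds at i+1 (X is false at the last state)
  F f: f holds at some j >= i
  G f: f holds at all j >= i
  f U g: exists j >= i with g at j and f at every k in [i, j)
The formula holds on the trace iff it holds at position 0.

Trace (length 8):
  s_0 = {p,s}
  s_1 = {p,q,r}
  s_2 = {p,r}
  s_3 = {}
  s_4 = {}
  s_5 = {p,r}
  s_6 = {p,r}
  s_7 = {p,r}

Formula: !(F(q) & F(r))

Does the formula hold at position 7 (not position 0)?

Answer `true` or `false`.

Answer: true

Derivation:
s_0={p,s}: !(F(q) & F(r))=False (F(q) & F(r))=True F(q)=True q=False F(r)=True r=False
s_1={p,q,r}: !(F(q) & F(r))=False (F(q) & F(r))=True F(q)=True q=True F(r)=True r=True
s_2={p,r}: !(F(q) & F(r))=True (F(q) & F(r))=False F(q)=False q=False F(r)=True r=True
s_3={}: !(F(q) & F(r))=True (F(q) & F(r))=False F(q)=False q=False F(r)=True r=False
s_4={}: !(F(q) & F(r))=True (F(q) & F(r))=False F(q)=False q=False F(r)=True r=False
s_5={p,r}: !(F(q) & F(r))=True (F(q) & F(r))=False F(q)=False q=False F(r)=True r=True
s_6={p,r}: !(F(q) & F(r))=True (F(q) & F(r))=False F(q)=False q=False F(r)=True r=True
s_7={p,r}: !(F(q) & F(r))=True (F(q) & F(r))=False F(q)=False q=False F(r)=True r=True
Evaluating at position 7: result = True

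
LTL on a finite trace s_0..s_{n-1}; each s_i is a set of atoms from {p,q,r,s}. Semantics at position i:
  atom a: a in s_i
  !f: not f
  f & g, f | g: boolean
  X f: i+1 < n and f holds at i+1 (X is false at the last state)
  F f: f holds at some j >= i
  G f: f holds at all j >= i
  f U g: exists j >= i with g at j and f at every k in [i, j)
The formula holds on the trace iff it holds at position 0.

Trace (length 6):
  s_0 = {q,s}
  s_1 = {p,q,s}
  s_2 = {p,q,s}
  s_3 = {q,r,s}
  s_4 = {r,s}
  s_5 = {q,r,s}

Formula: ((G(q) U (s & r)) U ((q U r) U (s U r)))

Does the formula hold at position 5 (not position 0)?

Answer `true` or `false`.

Answer: true

Derivation:
s_0={q,s}: ((G(q) U (s & r)) U ((q U r) U (s U r)))=True (G(q) U (s & r))=False G(q)=False q=True (s & r)=False s=True r=False ((q U r) U (s U r))=True (q U r)=True (s U r)=True
s_1={p,q,s}: ((G(q) U (s & r)) U ((q U r) U (s U r)))=True (G(q) U (s & r))=False G(q)=False q=True (s & r)=False s=True r=False ((q U r) U (s U r))=True (q U r)=True (s U r)=True
s_2={p,q,s}: ((G(q) U (s & r)) U ((q U r) U (s U r)))=True (G(q) U (s & r))=False G(q)=False q=True (s & r)=False s=True r=False ((q U r) U (s U r))=True (q U r)=True (s U r)=True
s_3={q,r,s}: ((G(q) U (s & r)) U ((q U r) U (s U r)))=True (G(q) U (s & r))=True G(q)=False q=True (s & r)=True s=True r=True ((q U r) U (s U r))=True (q U r)=True (s U r)=True
s_4={r,s}: ((G(q) U (s & r)) U ((q U r) U (s U r)))=True (G(q) U (s & r))=True G(q)=False q=False (s & r)=True s=True r=True ((q U r) U (s U r))=True (q U r)=True (s U r)=True
s_5={q,r,s}: ((G(q) U (s & r)) U ((q U r) U (s U r)))=True (G(q) U (s & r))=True G(q)=True q=True (s & r)=True s=True r=True ((q U r) U (s U r))=True (q U r)=True (s U r)=True
Evaluating at position 5: result = True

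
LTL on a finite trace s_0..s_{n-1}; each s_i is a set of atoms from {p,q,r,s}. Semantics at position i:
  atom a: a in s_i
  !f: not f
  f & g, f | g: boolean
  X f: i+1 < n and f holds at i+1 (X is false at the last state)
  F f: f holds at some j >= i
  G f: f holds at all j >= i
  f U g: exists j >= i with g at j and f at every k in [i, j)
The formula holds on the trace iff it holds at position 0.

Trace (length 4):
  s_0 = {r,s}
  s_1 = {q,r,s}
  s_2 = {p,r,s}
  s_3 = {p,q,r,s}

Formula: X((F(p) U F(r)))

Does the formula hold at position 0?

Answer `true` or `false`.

s_0={r,s}: X((F(p) U F(r)))=True (F(p) U F(r))=True F(p)=True p=False F(r)=True r=True
s_1={q,r,s}: X((F(p) U F(r)))=True (F(p) U F(r))=True F(p)=True p=False F(r)=True r=True
s_2={p,r,s}: X((F(p) U F(r)))=True (F(p) U F(r))=True F(p)=True p=True F(r)=True r=True
s_3={p,q,r,s}: X((F(p) U F(r)))=False (F(p) U F(r))=True F(p)=True p=True F(r)=True r=True

Answer: true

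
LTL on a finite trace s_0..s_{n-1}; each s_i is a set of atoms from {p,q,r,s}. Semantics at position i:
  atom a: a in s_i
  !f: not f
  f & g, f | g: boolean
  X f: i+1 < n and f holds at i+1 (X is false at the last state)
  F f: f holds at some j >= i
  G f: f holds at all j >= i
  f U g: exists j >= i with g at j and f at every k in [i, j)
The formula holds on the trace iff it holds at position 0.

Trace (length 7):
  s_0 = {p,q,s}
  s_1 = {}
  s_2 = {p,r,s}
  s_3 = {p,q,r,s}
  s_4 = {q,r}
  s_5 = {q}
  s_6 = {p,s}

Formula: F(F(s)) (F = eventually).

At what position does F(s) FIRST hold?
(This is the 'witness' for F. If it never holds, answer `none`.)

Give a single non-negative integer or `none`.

s_0={p,q,s}: F(s)=True s=True
s_1={}: F(s)=True s=False
s_2={p,r,s}: F(s)=True s=True
s_3={p,q,r,s}: F(s)=True s=True
s_4={q,r}: F(s)=True s=False
s_5={q}: F(s)=True s=False
s_6={p,s}: F(s)=True s=True
F(F(s)) holds; first witness at position 0.

Answer: 0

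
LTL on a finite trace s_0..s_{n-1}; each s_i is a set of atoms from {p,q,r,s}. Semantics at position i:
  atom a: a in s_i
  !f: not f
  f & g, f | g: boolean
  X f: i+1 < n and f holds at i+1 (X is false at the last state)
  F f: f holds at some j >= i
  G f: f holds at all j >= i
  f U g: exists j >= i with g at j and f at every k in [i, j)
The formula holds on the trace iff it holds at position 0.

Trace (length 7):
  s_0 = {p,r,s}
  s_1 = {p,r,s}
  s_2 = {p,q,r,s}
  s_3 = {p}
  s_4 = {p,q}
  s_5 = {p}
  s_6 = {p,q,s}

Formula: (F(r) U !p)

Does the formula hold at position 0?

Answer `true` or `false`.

s_0={p,r,s}: (F(r) U !p)=False F(r)=True r=True !p=False p=True
s_1={p,r,s}: (F(r) U !p)=False F(r)=True r=True !p=False p=True
s_2={p,q,r,s}: (F(r) U !p)=False F(r)=True r=True !p=False p=True
s_3={p}: (F(r) U !p)=False F(r)=False r=False !p=False p=True
s_4={p,q}: (F(r) U !p)=False F(r)=False r=False !p=False p=True
s_5={p}: (F(r) U !p)=False F(r)=False r=False !p=False p=True
s_6={p,q,s}: (F(r) U !p)=False F(r)=False r=False !p=False p=True

Answer: false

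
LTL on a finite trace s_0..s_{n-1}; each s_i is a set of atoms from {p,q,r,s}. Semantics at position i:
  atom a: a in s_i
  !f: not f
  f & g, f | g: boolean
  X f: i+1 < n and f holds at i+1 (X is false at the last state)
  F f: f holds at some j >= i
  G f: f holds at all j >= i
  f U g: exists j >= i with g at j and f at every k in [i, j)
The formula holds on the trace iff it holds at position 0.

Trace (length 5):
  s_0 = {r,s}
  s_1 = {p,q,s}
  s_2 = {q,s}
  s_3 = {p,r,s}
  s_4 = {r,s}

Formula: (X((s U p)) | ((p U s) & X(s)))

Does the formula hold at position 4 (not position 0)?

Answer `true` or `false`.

Answer: false

Derivation:
s_0={r,s}: (X((s U p)) | ((p U s) & X(s)))=True X((s U p))=True (s U p)=True s=True p=False ((p U s) & X(s))=True (p U s)=True X(s)=True
s_1={p,q,s}: (X((s U p)) | ((p U s) & X(s)))=True X((s U p))=True (s U p)=True s=True p=True ((p U s) & X(s))=True (p U s)=True X(s)=True
s_2={q,s}: (X((s U p)) | ((p U s) & X(s)))=True X((s U p))=True (s U p)=True s=True p=False ((p U s) & X(s))=True (p U s)=True X(s)=True
s_3={p,r,s}: (X((s U p)) | ((p U s) & X(s)))=True X((s U p))=False (s U p)=True s=True p=True ((p U s) & X(s))=True (p U s)=True X(s)=True
s_4={r,s}: (X((s U p)) | ((p U s) & X(s)))=False X((s U p))=False (s U p)=False s=True p=False ((p U s) & X(s))=False (p U s)=True X(s)=False
Evaluating at position 4: result = False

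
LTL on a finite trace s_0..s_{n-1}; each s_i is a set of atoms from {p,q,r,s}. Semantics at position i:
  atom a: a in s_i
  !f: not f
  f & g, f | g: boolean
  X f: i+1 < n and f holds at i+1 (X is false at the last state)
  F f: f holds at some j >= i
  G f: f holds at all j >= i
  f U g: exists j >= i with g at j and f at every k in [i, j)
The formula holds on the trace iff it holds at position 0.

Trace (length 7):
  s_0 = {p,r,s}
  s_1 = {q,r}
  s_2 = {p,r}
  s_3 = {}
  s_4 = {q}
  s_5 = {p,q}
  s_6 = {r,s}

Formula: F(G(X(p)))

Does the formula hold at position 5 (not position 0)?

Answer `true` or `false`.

s_0={p,r,s}: F(G(X(p)))=False G(X(p))=False X(p)=False p=True
s_1={q,r}: F(G(X(p)))=False G(X(p))=False X(p)=True p=False
s_2={p,r}: F(G(X(p)))=False G(X(p))=False X(p)=False p=True
s_3={}: F(G(X(p)))=False G(X(p))=False X(p)=False p=False
s_4={q}: F(G(X(p)))=False G(X(p))=False X(p)=True p=False
s_5={p,q}: F(G(X(p)))=False G(X(p))=False X(p)=False p=True
s_6={r,s}: F(G(X(p)))=False G(X(p))=False X(p)=False p=False
Evaluating at position 5: result = False

Answer: false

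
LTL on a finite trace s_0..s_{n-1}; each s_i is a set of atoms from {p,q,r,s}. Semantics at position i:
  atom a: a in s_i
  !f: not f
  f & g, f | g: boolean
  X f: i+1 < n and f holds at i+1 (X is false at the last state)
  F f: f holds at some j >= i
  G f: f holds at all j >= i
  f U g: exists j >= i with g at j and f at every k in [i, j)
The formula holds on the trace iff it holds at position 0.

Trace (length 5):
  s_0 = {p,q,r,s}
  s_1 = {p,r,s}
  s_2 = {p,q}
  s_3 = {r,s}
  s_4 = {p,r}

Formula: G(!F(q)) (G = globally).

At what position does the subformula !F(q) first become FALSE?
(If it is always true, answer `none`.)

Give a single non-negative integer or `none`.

Answer: 0

Derivation:
s_0={p,q,r,s}: !F(q)=False F(q)=True q=True
s_1={p,r,s}: !F(q)=False F(q)=True q=False
s_2={p,q}: !F(q)=False F(q)=True q=True
s_3={r,s}: !F(q)=True F(q)=False q=False
s_4={p,r}: !F(q)=True F(q)=False q=False
G(!F(q)) holds globally = False
First violation at position 0.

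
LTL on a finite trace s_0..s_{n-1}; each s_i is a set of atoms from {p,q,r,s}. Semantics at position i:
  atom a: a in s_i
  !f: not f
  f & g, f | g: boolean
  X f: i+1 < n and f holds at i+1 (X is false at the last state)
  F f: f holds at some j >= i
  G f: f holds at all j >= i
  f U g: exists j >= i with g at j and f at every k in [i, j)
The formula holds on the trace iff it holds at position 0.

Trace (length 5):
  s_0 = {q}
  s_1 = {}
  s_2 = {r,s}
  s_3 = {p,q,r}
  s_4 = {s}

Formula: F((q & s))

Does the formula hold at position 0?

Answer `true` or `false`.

Answer: false

Derivation:
s_0={q}: F((q & s))=False (q & s)=False q=True s=False
s_1={}: F((q & s))=False (q & s)=False q=False s=False
s_2={r,s}: F((q & s))=False (q & s)=False q=False s=True
s_3={p,q,r}: F((q & s))=False (q & s)=False q=True s=False
s_4={s}: F((q & s))=False (q & s)=False q=False s=True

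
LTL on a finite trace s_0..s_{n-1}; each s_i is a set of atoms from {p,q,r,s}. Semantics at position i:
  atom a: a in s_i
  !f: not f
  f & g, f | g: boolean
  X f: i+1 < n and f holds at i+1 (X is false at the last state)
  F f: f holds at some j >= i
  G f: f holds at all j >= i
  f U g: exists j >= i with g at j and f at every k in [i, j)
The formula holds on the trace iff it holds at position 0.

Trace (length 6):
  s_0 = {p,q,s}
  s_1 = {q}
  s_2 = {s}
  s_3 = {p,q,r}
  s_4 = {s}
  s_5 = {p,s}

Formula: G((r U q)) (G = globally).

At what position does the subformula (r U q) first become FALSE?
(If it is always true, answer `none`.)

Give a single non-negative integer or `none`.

Answer: 2

Derivation:
s_0={p,q,s}: (r U q)=True r=False q=True
s_1={q}: (r U q)=True r=False q=True
s_2={s}: (r U q)=False r=False q=False
s_3={p,q,r}: (r U q)=True r=True q=True
s_4={s}: (r U q)=False r=False q=False
s_5={p,s}: (r U q)=False r=False q=False
G((r U q)) holds globally = False
First violation at position 2.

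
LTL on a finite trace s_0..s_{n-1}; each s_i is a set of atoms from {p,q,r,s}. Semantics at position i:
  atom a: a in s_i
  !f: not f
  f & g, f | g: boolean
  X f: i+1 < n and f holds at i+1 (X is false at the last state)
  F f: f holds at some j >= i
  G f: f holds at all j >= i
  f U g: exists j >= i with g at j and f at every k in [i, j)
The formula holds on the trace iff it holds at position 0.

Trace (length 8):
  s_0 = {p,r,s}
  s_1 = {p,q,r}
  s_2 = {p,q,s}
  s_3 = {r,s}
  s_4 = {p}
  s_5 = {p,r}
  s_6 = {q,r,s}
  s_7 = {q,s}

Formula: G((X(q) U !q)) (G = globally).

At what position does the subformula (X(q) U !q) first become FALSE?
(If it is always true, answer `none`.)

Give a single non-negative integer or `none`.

Answer: 1

Derivation:
s_0={p,r,s}: (X(q) U !q)=True X(q)=True q=False !q=True
s_1={p,q,r}: (X(q) U !q)=False X(q)=True q=True !q=False
s_2={p,q,s}: (X(q) U !q)=False X(q)=False q=True !q=False
s_3={r,s}: (X(q) U !q)=True X(q)=False q=False !q=True
s_4={p}: (X(q) U !q)=True X(q)=False q=False !q=True
s_5={p,r}: (X(q) U !q)=True X(q)=True q=False !q=True
s_6={q,r,s}: (X(q) U !q)=False X(q)=True q=True !q=False
s_7={q,s}: (X(q) U !q)=False X(q)=False q=True !q=False
G((X(q) U !q)) holds globally = False
First violation at position 1.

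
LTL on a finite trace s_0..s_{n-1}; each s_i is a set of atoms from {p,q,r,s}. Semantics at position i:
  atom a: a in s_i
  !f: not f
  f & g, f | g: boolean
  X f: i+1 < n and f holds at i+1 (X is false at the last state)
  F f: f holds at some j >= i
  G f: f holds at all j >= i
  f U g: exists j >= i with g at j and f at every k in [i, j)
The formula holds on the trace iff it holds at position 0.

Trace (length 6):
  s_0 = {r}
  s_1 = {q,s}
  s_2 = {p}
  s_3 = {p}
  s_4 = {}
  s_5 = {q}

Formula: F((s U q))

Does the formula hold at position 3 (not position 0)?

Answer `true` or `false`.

Answer: true

Derivation:
s_0={r}: F((s U q))=True (s U q)=False s=False q=False
s_1={q,s}: F((s U q))=True (s U q)=True s=True q=True
s_2={p}: F((s U q))=True (s U q)=False s=False q=False
s_3={p}: F((s U q))=True (s U q)=False s=False q=False
s_4={}: F((s U q))=True (s U q)=False s=False q=False
s_5={q}: F((s U q))=True (s U q)=True s=False q=True
Evaluating at position 3: result = True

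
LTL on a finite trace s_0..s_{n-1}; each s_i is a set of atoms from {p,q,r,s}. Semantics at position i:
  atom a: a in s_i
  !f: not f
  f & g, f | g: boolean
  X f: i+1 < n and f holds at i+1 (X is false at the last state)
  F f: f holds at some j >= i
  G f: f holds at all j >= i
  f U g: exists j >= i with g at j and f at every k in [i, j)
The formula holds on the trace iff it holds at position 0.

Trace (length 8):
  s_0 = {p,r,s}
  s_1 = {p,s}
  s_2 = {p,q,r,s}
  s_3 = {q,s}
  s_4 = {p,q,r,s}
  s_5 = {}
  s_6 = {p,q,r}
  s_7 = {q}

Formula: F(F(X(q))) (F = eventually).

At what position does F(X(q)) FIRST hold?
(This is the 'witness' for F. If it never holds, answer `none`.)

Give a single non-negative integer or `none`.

Answer: 0

Derivation:
s_0={p,r,s}: F(X(q))=True X(q)=False q=False
s_1={p,s}: F(X(q))=True X(q)=True q=False
s_2={p,q,r,s}: F(X(q))=True X(q)=True q=True
s_3={q,s}: F(X(q))=True X(q)=True q=True
s_4={p,q,r,s}: F(X(q))=True X(q)=False q=True
s_5={}: F(X(q))=True X(q)=True q=False
s_6={p,q,r}: F(X(q))=True X(q)=True q=True
s_7={q}: F(X(q))=False X(q)=False q=True
F(F(X(q))) holds; first witness at position 0.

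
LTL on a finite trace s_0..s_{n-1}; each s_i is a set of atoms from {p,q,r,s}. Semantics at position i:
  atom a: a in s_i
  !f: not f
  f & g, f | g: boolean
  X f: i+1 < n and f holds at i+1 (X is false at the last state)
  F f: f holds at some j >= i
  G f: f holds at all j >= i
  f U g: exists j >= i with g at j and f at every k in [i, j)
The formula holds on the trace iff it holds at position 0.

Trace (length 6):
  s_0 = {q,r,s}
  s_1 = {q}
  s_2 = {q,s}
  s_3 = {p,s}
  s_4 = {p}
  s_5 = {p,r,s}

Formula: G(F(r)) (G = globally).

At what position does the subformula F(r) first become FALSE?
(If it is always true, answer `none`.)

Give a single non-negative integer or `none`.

Answer: none

Derivation:
s_0={q,r,s}: F(r)=True r=True
s_1={q}: F(r)=True r=False
s_2={q,s}: F(r)=True r=False
s_3={p,s}: F(r)=True r=False
s_4={p}: F(r)=True r=False
s_5={p,r,s}: F(r)=True r=True
G(F(r)) holds globally = True
No violation — formula holds at every position.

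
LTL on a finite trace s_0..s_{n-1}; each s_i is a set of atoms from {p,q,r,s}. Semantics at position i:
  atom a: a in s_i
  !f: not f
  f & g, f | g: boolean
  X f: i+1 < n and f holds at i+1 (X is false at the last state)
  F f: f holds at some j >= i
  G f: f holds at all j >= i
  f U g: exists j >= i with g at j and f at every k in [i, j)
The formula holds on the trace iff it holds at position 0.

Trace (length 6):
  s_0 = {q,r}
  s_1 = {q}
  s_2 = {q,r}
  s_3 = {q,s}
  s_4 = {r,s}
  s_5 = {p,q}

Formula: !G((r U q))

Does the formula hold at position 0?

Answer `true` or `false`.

s_0={q,r}: !G((r U q))=False G((r U q))=True (r U q)=True r=True q=True
s_1={q}: !G((r U q))=False G((r U q))=True (r U q)=True r=False q=True
s_2={q,r}: !G((r U q))=False G((r U q))=True (r U q)=True r=True q=True
s_3={q,s}: !G((r U q))=False G((r U q))=True (r U q)=True r=False q=True
s_4={r,s}: !G((r U q))=False G((r U q))=True (r U q)=True r=True q=False
s_5={p,q}: !G((r U q))=False G((r U q))=True (r U q)=True r=False q=True

Answer: false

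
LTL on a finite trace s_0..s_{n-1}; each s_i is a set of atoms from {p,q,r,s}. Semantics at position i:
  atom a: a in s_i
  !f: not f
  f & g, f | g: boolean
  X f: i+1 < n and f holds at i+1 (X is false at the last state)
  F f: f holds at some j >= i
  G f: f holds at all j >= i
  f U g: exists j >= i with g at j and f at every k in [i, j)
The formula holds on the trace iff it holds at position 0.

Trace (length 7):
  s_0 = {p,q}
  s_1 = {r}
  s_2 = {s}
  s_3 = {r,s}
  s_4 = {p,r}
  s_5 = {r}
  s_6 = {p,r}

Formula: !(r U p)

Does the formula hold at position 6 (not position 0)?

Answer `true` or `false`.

Answer: false

Derivation:
s_0={p,q}: !(r U p)=False (r U p)=True r=False p=True
s_1={r}: !(r U p)=True (r U p)=False r=True p=False
s_2={s}: !(r U p)=True (r U p)=False r=False p=False
s_3={r,s}: !(r U p)=False (r U p)=True r=True p=False
s_4={p,r}: !(r U p)=False (r U p)=True r=True p=True
s_5={r}: !(r U p)=False (r U p)=True r=True p=False
s_6={p,r}: !(r U p)=False (r U p)=True r=True p=True
Evaluating at position 6: result = False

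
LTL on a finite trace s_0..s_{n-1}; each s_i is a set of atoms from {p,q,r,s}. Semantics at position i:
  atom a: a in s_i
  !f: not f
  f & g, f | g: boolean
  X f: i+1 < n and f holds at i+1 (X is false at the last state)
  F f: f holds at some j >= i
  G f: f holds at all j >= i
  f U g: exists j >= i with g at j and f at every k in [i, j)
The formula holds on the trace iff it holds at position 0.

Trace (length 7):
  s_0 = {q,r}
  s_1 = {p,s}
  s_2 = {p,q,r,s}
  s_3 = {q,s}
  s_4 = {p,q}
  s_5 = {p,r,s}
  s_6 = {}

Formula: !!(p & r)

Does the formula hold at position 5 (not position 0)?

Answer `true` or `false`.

s_0={q,r}: !!(p & r)=False !(p & r)=True (p & r)=False p=False r=True
s_1={p,s}: !!(p & r)=False !(p & r)=True (p & r)=False p=True r=False
s_2={p,q,r,s}: !!(p & r)=True !(p & r)=False (p & r)=True p=True r=True
s_3={q,s}: !!(p & r)=False !(p & r)=True (p & r)=False p=False r=False
s_4={p,q}: !!(p & r)=False !(p & r)=True (p & r)=False p=True r=False
s_5={p,r,s}: !!(p & r)=True !(p & r)=False (p & r)=True p=True r=True
s_6={}: !!(p & r)=False !(p & r)=True (p & r)=False p=False r=False
Evaluating at position 5: result = True

Answer: true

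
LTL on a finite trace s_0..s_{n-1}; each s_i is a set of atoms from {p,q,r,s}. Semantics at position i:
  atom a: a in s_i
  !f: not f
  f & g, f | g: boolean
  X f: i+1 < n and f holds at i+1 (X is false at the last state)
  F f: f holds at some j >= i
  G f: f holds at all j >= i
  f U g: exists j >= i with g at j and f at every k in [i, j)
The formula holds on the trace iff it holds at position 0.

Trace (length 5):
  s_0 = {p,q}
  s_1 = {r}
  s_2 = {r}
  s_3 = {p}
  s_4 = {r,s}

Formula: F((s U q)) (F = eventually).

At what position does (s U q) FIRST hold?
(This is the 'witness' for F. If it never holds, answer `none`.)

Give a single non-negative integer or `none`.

Answer: 0

Derivation:
s_0={p,q}: (s U q)=True s=False q=True
s_1={r}: (s U q)=False s=False q=False
s_2={r}: (s U q)=False s=False q=False
s_3={p}: (s U q)=False s=False q=False
s_4={r,s}: (s U q)=False s=True q=False
F((s U q)) holds; first witness at position 0.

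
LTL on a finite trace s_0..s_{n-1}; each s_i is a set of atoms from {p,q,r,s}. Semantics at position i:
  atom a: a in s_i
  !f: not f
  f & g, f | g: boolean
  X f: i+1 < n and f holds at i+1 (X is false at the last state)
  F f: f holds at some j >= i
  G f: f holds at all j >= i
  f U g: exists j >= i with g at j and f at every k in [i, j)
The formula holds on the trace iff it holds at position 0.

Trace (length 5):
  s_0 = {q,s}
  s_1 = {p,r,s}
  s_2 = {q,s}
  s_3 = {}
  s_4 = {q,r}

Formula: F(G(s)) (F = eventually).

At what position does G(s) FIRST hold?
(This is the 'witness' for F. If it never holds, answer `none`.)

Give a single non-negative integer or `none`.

Answer: none

Derivation:
s_0={q,s}: G(s)=False s=True
s_1={p,r,s}: G(s)=False s=True
s_2={q,s}: G(s)=False s=True
s_3={}: G(s)=False s=False
s_4={q,r}: G(s)=False s=False
F(G(s)) does not hold (no witness exists).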